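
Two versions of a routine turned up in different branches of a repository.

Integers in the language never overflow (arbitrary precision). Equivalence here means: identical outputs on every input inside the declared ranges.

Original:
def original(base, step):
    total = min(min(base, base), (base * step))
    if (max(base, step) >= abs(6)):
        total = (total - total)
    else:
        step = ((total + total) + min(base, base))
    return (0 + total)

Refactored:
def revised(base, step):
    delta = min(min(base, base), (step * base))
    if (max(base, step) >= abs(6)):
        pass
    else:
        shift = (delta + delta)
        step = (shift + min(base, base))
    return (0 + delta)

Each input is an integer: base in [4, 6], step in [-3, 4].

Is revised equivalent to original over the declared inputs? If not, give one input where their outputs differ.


There is a counterexample at base=6, step=-3: 0 on one side, -18 on the other.
original: total := -18 | (max(base, step) >= abs(6)): true | total := 0 | result 0
revised: delta := -18 | (max(base, step) >= abs(6)): true | result -18
verdict: not equivalent; witness: base=6, step=-3


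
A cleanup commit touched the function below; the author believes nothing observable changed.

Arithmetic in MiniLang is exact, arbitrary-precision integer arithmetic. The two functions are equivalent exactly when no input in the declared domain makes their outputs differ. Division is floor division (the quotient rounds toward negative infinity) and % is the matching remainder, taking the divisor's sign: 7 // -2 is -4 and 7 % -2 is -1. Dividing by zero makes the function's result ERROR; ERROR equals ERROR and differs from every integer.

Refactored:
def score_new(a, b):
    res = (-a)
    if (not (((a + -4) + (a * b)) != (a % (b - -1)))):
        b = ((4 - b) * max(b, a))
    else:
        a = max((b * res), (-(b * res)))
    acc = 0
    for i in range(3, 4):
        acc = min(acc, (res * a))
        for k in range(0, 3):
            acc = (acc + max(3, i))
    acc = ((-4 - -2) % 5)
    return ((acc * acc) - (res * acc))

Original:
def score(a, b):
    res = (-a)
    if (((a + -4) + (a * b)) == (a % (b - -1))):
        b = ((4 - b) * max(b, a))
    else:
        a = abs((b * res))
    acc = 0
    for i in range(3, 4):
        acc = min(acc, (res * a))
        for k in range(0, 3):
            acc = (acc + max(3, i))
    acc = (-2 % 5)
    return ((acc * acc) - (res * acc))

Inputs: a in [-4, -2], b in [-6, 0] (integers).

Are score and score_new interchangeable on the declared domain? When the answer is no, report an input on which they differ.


Equivalent — the differences include arithmetic usage differs; comparison usage differs; boolean connective usage differs; min/max/abs usage differs; constant usage differs, yet no declared input distinguishes the two.
One worked example (a=-2, b=-2) — score: res=2, then (((a + -4) + (a * b)) == (a % (b - -1))) is false, then a=4, then acc=0, then (i=3), then acc=0, then (k=0), then acc=3, then (k=1), then acc=6, then (k=2), then acc=9, then acc=3, then returns 3; score_new: res=2, then (not (((a + -4) + (a * b)) != (a % (b - -1)))) is false, then a=4, then acc=0, then (i=3), then acc=0, then (k=0), then acc=3, then (k=1), then acc=6, then (k=2), then acc=9, then acc=3, then returns 3; agreement on 3.
Every one of the 21 inputs gives matching results.
verdict: equivalent


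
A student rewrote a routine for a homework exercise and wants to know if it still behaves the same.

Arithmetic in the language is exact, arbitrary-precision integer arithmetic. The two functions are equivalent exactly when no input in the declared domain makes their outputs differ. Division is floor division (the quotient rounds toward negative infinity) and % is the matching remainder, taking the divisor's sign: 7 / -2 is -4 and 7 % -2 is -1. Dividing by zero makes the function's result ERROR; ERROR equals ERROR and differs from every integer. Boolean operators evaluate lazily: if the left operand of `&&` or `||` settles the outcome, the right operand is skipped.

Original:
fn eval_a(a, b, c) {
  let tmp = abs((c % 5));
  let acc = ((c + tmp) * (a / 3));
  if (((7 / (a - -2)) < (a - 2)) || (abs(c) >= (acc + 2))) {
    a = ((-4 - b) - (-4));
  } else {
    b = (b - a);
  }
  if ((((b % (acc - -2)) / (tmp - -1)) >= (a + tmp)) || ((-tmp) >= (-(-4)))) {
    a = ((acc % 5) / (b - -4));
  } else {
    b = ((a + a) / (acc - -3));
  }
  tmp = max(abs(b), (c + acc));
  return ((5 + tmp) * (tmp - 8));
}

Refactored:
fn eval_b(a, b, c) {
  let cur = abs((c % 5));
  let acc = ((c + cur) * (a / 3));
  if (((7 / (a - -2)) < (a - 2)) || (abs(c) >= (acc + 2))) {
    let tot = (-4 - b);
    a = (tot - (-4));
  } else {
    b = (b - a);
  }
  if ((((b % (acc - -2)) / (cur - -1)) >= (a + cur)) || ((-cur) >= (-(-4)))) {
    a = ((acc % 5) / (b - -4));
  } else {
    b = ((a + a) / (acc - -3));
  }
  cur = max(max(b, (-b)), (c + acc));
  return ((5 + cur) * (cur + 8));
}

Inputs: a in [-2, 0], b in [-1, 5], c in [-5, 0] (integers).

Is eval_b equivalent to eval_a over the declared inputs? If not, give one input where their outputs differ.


Run the pair on a=-1, b=-1, c=-5.
eval_a: tmp = 0; acc = 5; (((7 / (a - -2)) < (a - 2)) || (abs(c) >= (acc + 2))) -> false; b = 0; ((((b % (acc - -2)) / (tmp - -1)) >= (a + tmp)) || ((-tmp) >= (-(-4)))) -> true; a = 0; tmp = 0; return -40
eval_b: cur = 0; acc = 5; (((7 / (a - -2)) < (a - 2)) || (abs(c) >= (acc + 2))) -> false; b = 0; ((((b % (acc - -2)) / (cur - -1)) >= (a + cur)) || ((-cur) >= (-(-4)))) -> true; a = 0; cur = 0; return 40
-40 vs 40 — the two versions disagree here.
verdict: not equivalent; witness: a=-1, b=-1, c=-5


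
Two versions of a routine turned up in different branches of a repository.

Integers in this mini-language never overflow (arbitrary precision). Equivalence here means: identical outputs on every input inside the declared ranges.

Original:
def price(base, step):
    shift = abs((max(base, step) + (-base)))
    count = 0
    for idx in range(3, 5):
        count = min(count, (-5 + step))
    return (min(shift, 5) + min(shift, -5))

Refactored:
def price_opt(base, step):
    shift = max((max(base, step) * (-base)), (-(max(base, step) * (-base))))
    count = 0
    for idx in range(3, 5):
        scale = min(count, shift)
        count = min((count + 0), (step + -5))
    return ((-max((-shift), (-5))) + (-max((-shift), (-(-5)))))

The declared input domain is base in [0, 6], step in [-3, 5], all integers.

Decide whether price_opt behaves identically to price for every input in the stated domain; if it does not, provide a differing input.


On input base=0, step=1, price returns -4 while price_opt returns -5.
verdict: not equivalent; witness: base=0, step=1


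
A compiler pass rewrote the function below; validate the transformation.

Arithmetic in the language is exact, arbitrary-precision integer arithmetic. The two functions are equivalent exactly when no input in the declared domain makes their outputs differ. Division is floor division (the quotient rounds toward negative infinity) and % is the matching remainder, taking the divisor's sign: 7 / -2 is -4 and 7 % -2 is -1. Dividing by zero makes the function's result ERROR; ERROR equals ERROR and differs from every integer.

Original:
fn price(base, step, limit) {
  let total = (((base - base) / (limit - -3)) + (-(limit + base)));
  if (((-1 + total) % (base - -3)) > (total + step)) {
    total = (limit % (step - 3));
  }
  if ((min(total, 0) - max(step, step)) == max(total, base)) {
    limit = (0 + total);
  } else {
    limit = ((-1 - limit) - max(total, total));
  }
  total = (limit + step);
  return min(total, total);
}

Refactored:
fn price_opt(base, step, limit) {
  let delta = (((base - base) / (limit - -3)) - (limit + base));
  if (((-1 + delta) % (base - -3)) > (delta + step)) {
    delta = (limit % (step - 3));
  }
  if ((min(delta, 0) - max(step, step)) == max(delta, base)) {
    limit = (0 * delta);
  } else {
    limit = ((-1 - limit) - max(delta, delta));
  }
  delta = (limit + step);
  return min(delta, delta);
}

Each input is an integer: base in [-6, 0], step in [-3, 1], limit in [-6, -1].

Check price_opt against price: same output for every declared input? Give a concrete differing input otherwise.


Not equivalent: base=-2, step=-3, limit=-1 separates them (0 vs -3).
price: total=3, then (((-1 + total) % (base - -3)) > (total + step)) is false, then ((min(total, 0) - max(step, step)) == max(total, base)) is true, then limit=3, then total=0, then returns 0
price_opt: delta=3, then (((-1 + delta) % (base - -3)) > (delta + step)) is false, then ((min(delta, 0) - max(step, step)) == max(delta, base)) is true, then limit=0, then delta=-3, then returns -3
verdict: not equivalent; witness: base=-2, step=-3, limit=-1


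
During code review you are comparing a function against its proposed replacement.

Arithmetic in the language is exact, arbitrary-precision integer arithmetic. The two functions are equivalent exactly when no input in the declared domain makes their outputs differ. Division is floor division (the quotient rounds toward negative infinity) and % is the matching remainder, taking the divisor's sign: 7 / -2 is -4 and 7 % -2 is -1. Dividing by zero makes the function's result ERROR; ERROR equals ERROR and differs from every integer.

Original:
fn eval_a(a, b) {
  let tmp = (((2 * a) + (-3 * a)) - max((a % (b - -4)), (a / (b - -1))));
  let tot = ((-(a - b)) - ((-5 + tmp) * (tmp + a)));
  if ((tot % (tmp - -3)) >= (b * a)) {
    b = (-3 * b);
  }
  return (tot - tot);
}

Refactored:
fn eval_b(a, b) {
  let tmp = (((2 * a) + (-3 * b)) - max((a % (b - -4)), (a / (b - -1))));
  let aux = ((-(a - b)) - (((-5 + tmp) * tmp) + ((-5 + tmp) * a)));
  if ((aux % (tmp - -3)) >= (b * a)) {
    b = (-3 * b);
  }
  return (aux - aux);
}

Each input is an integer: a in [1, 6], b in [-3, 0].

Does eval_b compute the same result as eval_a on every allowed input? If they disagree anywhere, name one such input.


Not equivalent: a=3, b=-3 separates them (ERROR vs 0).
eval_a: tmp := -3 | tot := -6 | divide-by-zero, output ERROR
eval_b: tmp := 15 | aux := -186 | ((aux % (tmp - -3)) >= (b * a)): true | b := 9 | result 0
verdict: not equivalent; witness: a=3, b=-3


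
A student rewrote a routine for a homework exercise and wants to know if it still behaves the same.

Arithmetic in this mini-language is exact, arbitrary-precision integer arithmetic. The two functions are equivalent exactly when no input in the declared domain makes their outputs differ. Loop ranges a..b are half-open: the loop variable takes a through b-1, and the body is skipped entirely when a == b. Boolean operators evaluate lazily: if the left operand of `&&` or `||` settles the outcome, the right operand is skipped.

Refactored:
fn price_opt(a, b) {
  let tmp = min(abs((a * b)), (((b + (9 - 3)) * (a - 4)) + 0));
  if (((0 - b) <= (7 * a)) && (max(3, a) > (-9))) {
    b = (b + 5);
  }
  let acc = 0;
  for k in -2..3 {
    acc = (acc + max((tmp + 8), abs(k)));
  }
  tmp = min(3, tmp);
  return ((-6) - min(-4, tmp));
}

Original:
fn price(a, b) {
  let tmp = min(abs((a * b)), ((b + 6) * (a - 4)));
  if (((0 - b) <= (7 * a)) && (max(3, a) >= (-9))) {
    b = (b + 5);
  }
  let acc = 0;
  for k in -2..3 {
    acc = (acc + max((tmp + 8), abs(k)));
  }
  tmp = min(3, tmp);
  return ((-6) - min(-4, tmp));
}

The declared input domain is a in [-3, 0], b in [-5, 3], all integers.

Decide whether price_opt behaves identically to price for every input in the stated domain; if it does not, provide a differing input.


Equivalent. Although `(max(3, a) >= (-9))` became `(max(3, a) > (-9))`, no input in the stated domain can expose it.
Every one of the 36 inputs gives matching results.
One worked example (a=-1, b=0) — price: tmp = -30; (((0 - b) <= (7 * a)) && (max(3, a) >= (-9))) -> false; acc = 0; [k=-2]; acc = 2; [k=-1]; acc = 3; [k=0]; acc = 3; [k=1]; acc = 4; [k=2]; acc = 6; tmp = -30; return 24; price_opt: tmp = -30; (((0 - b) <= (7 * a)) && (max(3, a) > (-9))) -> false; acc = 0; [k=-2]; acc = 2; [k=-1]; acc = 3; [k=0]; acc = 3; [k=1]; acc = 4; [k=2]; acc = 6; tmp = -30; return 24; agreement on 24.
verdict: equivalent


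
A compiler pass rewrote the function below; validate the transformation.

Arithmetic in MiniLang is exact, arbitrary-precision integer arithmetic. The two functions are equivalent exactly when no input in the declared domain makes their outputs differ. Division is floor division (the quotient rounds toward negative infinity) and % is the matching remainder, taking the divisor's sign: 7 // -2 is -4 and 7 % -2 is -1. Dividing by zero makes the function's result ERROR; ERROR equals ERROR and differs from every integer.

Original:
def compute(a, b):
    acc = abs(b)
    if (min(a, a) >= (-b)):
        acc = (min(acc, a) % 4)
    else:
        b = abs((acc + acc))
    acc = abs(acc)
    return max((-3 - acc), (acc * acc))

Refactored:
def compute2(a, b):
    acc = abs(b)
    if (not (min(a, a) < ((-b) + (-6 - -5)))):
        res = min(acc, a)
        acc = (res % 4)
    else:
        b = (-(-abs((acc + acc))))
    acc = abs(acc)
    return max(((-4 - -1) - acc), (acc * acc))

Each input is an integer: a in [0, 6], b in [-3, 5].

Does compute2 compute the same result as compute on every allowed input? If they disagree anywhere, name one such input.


Not equivalent: a=0, b=-1 separates them (1 vs 0).
compute: acc := 1 | (min(a, a) >= (-b)): false | b := 2 | acc := 1 | result 1
compute2: acc := 1 | (not (min(a, a) < ((-b) + (-6 - -5)))): true | res := 0 | acc := 0 | acc := 0 | result 0
verdict: not equivalent; witness: a=0, b=-1


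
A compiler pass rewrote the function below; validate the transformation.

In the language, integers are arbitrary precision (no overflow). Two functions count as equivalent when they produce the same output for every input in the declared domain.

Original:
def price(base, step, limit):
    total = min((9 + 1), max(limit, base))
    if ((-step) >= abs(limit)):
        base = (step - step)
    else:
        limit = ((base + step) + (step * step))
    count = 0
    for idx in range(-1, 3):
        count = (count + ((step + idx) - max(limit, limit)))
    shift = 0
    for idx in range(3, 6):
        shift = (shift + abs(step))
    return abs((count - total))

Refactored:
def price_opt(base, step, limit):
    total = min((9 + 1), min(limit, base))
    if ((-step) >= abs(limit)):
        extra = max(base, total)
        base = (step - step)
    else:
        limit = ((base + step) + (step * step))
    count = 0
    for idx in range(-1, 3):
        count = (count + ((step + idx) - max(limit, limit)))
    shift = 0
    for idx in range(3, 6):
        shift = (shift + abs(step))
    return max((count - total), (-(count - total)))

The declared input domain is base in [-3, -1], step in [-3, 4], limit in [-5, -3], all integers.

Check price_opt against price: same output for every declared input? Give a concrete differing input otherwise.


Run the pair on base=-3, step=-3, limit=-5.
price: total := -3 | ((-step) >= abs(limit)): false | limit := 3 | count := 0 | iter idx=-1: | count := -7 | iter idx=0: | count := -13 | iter idx=1: | count := -18 | iter idx=2: | count := -22 | shift := 0 | iter idx=3: | shift := 3 | iter idx=4: | shift := 6 | iter idx=5: | shift := 9 | result 19
price_opt: total := -5 | ((-step) >= abs(limit)): false | limit := 3 | count := 0 | iter idx=-1: | count := -7 | iter idx=0: | count := -13 | iter idx=1: | count := -18 | iter idx=2: | count := -22 | shift := 0 | iter idx=3: | shift := 3 | iter idx=4: | shift := 6 | iter idx=5: | shift := 9 | result 17
19 != 17, so the rewrite changes behavior.
verdict: not equivalent; witness: base=-3, step=-3, limit=-5


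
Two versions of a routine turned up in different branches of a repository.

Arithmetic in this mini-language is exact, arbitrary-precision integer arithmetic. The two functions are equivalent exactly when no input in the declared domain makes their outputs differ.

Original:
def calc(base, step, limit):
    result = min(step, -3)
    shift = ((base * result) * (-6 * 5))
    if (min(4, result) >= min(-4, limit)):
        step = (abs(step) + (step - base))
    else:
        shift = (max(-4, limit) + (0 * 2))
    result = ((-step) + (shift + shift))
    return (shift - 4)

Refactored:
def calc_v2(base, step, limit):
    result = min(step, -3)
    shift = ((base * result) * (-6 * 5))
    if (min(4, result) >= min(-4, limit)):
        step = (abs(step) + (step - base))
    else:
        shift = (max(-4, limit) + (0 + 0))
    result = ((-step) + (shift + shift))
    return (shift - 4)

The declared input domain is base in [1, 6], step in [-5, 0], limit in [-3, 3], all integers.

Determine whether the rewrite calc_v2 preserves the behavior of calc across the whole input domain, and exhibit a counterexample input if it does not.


Comparing the listings, the differences include: constant usage differs, and arithmetic usage differs.
Tracing base=3, step=-5, limit=1: calc: result := -5 | shift := 450 | (min(4, result) >= min(-4, limit)): false | shift := 1 | result := 7 | result -3 | calc_v2: result := -5 | shift := 450 | (min(4, result) >= min(-4, limit)): false | shift := 1 | result := 7 | result -3 — matching result -3.
Every one of the 252 inputs gives matching results.
verdict: equivalent


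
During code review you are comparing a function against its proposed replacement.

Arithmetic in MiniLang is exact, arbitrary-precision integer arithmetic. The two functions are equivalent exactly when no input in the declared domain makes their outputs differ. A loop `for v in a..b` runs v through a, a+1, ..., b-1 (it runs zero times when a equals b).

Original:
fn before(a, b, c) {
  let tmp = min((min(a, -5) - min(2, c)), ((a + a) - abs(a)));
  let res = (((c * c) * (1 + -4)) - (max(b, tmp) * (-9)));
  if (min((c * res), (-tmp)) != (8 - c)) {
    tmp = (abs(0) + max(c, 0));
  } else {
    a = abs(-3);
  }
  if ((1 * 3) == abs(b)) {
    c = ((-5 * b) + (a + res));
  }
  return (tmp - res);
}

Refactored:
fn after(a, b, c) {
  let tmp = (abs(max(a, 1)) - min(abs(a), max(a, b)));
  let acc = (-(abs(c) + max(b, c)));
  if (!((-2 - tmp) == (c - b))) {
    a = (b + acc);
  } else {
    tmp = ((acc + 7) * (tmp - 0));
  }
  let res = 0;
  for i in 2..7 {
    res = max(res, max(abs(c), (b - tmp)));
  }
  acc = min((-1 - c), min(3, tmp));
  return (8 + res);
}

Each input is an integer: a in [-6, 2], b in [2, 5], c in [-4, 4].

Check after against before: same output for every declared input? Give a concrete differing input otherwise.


Try a=-6, b=2, c=-4.
before: tmp becomes -18; next res becomes -30; next (min((c * res), (-tmp)) != (8 - c)) evaluates to true; next tmp becomes 0; next ((1 * 3) == abs(b)) evaluates to false; next final value 30
after: tmp becomes -1; next acc becomes -6; next (!((-2 - tmp) == (c - b))) evaluates to true; next a becomes -4; next res becomes 0; next at i=2:; next res becomes 4; next at i=3:; next res becomes 4; next at i=4:; next res becomes 4; next at i=5:; next res becomes 4; next at i=6:; next res becomes 4; next acc becomes -1; next final value 12
30 vs 12 — the two versions disagree here.
verdict: not equivalent; witness: a=-6, b=2, c=-4


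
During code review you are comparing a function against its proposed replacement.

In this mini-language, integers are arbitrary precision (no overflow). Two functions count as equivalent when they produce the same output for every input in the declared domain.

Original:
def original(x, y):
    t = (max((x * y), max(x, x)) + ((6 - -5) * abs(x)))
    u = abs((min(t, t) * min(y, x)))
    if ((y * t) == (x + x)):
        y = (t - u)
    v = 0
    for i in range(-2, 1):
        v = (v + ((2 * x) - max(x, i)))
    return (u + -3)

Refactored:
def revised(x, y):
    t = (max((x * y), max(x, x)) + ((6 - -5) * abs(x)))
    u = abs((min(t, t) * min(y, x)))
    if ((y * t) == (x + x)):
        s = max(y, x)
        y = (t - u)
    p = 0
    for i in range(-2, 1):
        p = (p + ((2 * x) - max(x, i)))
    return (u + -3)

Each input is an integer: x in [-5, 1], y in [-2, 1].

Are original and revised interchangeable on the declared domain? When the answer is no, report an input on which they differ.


Comparing the listings, the differences include: local variable names differ; also min/max/abs usage differs; also statement counts differ.
One worked example (x=-3, y=0) — original: t := 33 | u := 99 | ((y * t) == (x + x)): false | v := 0 | iter i=-2: | v := -4 | iter i=-1: | v := -9 | iter i=0: | v := -15 | result 96; revised: t := 33 | u := 99 | ((y * t) == (x + x)): false | p := 0 | iter i=-2: | p := -4 | iter i=-1: | p := -9 | iter i=0: | p := -15 | result 96; agreement on 96.
Checked all 28 inputs in the declared domain: the outputs agree on every one.
verdict: equivalent


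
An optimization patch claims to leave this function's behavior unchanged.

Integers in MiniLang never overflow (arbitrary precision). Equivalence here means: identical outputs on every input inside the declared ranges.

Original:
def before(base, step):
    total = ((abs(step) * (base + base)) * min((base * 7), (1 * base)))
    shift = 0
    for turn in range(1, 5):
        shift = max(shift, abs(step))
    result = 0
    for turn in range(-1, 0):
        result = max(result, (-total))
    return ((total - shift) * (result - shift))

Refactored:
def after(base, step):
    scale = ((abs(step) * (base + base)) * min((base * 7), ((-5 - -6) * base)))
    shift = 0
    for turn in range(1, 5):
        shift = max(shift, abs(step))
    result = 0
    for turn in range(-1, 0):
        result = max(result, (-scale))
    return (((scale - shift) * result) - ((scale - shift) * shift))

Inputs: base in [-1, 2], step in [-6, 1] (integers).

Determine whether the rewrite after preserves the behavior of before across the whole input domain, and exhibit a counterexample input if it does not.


Equivalent — the differences include arithmetic usage differs; also local variable names differ; also constant usage differs, yet no declared input distinguishes the two.
Spot check at base=1, step=0 — before: total := 0 | shift := 0 | iter turn=1: | shift := 0 | iter turn=2: | shift := 0 | iter turn=3: | shift := 0 | iter turn=4: | shift := 0 | result := 0 | iter turn=-1: | result := 0 | result 0. after: scale := 0 | shift := 0 | iter turn=1: | shift := 0 | iter turn=2: | shift := 0 | iter turn=3: | shift := 0 | iter turn=4: | shift := 0 | result := 0 | iter turn=-1: | result := 0 | result 0. Both give 0.
Sweeping the whole domain (32 inputs) finds no disagreement.
verdict: equivalent


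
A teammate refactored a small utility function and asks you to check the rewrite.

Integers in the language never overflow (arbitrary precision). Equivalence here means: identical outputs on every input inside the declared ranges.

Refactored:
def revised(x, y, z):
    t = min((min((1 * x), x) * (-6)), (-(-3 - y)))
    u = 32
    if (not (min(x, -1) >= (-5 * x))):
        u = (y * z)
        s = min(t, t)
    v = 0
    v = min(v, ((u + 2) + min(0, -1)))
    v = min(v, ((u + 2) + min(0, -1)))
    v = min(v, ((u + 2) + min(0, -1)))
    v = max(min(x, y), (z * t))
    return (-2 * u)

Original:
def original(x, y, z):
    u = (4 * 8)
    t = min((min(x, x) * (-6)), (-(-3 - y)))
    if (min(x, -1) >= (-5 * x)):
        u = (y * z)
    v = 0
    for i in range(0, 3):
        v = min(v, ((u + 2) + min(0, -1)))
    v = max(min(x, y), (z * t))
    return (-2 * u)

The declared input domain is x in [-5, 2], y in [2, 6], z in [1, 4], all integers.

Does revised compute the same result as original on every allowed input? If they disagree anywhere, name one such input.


Not equivalent: x=-5, y=2, z=1 separates them (-64 vs -4).
original: u becomes 32; next t becomes 5; next (min(x, -1) >= (-5 * x)) evaluates to false; next v becomes 0; next at i=0:; next v becomes 0; next at i=1:; next v becomes 0; next at i=2:; next v becomes 0; next v becomes 5; next final value -64
revised: t becomes 5; next u becomes 32; next (not (min(x, -1) >= (-5 * x))) evaluates to true; next u becomes 2; next s becomes 5; next v becomes 0; next v becomes 0; next v becomes 0; next v becomes 0; next v becomes 5; next final value -4
verdict: not equivalent; witness: x=-5, y=2, z=1


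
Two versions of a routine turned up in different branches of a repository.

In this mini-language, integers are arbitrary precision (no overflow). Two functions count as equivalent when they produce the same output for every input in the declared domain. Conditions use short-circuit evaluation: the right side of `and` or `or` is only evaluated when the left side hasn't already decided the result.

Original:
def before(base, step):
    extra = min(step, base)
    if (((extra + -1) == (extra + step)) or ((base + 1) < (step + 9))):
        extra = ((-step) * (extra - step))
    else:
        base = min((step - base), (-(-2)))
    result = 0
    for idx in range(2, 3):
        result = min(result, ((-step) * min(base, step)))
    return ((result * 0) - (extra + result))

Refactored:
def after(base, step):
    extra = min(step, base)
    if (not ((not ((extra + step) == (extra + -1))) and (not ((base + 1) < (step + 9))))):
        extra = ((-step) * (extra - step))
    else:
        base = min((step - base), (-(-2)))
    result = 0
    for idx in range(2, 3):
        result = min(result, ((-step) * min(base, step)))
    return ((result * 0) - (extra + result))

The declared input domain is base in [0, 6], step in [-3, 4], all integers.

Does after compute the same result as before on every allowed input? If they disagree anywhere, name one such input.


Although boolean connective usage differs, 56/56 inputs agree.
verdict: equivalent


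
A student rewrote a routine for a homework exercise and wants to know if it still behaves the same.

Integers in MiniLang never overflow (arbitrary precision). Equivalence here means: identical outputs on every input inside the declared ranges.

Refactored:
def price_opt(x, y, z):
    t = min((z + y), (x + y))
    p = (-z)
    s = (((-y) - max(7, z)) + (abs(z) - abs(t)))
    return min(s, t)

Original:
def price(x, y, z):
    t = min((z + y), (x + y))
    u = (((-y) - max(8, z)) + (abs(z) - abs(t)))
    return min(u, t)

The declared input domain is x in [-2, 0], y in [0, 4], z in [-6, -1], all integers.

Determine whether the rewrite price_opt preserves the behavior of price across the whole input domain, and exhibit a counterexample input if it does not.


At x=-2, y=0, z=-6: price gives -8, price_opt gives -7.
verdict: not equivalent; witness: x=-2, y=0, z=-6


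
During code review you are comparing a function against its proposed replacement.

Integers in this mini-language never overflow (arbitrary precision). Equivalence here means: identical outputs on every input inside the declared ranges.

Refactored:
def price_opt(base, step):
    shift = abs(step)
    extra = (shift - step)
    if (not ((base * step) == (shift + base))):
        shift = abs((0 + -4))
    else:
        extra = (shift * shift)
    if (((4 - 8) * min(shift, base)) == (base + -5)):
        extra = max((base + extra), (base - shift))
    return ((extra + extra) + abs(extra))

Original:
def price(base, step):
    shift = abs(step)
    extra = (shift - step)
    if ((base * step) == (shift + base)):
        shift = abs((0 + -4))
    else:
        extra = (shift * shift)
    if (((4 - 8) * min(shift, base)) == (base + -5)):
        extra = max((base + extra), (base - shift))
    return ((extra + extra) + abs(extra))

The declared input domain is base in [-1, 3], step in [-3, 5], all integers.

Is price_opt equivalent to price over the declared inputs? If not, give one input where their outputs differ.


base=-1, step=-3 yields 27 from price but 18 from price_opt.
verdict: not equivalent; witness: base=-1, step=-3


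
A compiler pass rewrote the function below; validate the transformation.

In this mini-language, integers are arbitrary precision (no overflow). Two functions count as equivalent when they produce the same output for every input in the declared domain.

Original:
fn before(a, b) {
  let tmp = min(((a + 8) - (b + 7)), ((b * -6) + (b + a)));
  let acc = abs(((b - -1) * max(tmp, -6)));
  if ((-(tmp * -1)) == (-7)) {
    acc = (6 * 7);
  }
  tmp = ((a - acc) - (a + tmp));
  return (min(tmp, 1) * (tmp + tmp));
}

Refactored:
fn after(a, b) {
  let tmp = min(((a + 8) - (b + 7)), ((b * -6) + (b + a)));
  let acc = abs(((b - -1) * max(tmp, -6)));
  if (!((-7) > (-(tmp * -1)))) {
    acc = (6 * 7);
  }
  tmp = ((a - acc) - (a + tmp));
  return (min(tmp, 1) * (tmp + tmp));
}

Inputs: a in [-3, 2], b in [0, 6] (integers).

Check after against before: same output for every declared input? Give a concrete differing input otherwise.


Consider the input a=-3, b=0.
before: tmp := -3 | acc := 3 | ((-(tmp * -1)) == (-7)): false | tmp := 0 | result 0
after: tmp := -3 | acc := 3 | (!((-7) > (-(tmp * -1)))): true | acc := 42 | tmp := -39 | result 3042
0 against 3042: the behavior changed.
verdict: not equivalent; witness: a=-3, b=0


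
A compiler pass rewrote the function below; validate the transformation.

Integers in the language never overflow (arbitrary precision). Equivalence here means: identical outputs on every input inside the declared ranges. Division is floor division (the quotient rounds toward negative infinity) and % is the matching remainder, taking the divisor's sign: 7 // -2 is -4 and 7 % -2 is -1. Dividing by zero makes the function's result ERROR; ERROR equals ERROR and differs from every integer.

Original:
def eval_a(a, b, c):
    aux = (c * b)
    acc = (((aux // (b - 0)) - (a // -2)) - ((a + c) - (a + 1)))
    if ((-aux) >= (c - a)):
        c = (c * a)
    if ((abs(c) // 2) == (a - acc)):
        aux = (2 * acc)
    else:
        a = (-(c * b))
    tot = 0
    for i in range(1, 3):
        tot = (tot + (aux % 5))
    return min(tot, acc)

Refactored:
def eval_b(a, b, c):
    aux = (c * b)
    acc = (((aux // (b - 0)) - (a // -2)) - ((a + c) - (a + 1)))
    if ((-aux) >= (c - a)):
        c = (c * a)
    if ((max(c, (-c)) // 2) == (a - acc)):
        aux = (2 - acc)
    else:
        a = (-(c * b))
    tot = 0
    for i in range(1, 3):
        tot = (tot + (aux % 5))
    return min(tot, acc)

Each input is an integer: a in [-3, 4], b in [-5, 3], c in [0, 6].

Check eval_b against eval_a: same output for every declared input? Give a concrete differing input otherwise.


These are not equivalent — on a=2, b=-5, c=0 the outputs split (2 vs 0).
eval_a: aux := 0 | acc := 2 | ((-aux) >= (c - a)): true | c := 0 | ((abs(c) // 2) == (a - acc)): true | aux := 4 | tot := 0 | iter i=1: | tot := 4 | iter i=2: | tot := 8 | result 2
eval_b: aux := 0 | acc := 2 | ((-aux) >= (c - a)): true | c := 0 | ((max(c, (-c)) // 2) == (a - acc)): true | aux := 0 | tot := 0 | iter i=1: | tot := 0 | iter i=2: | tot := 0 | result 0
verdict: not equivalent; witness: a=2, b=-5, c=0


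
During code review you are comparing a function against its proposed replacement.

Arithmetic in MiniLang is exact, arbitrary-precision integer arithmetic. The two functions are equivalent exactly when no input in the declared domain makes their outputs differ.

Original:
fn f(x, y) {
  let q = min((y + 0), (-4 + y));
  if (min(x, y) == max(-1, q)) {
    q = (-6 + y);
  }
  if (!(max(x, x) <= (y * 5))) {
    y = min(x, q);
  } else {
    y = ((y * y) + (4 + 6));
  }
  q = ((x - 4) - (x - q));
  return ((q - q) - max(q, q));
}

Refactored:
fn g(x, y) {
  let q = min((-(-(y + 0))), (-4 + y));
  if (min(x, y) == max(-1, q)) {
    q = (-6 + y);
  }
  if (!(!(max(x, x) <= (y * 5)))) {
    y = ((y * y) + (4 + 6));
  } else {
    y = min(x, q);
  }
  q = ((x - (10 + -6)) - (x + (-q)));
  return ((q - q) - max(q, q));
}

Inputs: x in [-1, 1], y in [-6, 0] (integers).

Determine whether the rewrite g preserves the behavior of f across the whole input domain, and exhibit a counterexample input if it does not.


Differences: arithmetic usage differs; and boolean connective usage differs; and constant usage differs — yet all 21 inputs agree.
verdict: equivalent


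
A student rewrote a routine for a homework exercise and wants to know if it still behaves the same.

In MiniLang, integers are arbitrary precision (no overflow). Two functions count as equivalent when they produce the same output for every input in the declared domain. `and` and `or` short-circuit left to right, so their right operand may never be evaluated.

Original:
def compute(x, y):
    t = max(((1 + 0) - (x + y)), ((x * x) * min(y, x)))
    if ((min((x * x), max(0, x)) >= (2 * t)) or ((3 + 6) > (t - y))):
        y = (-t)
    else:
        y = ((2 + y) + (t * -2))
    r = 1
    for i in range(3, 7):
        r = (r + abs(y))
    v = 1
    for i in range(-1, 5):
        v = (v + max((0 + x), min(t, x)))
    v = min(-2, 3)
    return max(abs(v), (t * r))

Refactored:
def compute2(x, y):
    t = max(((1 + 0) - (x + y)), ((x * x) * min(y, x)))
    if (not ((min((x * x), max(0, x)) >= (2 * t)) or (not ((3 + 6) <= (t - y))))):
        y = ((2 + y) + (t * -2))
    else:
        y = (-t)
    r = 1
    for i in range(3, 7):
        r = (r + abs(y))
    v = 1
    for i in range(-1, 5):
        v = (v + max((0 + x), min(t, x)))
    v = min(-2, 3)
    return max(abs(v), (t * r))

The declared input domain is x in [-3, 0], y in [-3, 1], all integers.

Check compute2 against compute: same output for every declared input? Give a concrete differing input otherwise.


Changes here: boolean connective usage differs, comparison usage differs; the full 20-point sweep finds no disagreement.
verdict: equivalent


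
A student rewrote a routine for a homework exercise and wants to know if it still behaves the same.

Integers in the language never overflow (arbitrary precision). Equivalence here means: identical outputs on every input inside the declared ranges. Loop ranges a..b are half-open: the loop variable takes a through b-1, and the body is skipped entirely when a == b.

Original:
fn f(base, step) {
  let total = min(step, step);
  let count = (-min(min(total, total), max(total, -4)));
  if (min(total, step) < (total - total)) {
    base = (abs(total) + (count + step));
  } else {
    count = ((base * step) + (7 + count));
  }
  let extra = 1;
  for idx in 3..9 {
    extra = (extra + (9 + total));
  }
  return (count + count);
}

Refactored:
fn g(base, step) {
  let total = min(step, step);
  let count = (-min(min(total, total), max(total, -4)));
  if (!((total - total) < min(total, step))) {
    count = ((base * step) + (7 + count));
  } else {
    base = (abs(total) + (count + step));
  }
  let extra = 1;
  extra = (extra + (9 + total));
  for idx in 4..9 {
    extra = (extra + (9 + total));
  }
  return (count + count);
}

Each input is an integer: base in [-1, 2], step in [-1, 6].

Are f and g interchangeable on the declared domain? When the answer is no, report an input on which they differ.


base=-1, step=-1 yields 2 from f but 18 from g.
verdict: not equivalent; witness: base=-1, step=-1


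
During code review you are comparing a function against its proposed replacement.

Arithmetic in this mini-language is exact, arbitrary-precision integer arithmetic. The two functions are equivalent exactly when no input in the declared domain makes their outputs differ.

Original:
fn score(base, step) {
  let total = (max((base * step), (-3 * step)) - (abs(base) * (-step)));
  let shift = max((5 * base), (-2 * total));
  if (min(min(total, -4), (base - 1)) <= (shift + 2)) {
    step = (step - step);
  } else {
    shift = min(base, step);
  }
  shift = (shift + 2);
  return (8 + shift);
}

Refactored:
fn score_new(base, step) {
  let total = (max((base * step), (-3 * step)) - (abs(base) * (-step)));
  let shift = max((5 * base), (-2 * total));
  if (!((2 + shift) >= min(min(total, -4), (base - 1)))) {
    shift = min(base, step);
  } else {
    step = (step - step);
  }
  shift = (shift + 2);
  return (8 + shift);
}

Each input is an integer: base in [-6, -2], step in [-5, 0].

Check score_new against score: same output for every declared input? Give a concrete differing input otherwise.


Changes here: boolean connective usage differs; comparison usage differs; the full 30-point sweep finds no disagreement.
verdict: equivalent


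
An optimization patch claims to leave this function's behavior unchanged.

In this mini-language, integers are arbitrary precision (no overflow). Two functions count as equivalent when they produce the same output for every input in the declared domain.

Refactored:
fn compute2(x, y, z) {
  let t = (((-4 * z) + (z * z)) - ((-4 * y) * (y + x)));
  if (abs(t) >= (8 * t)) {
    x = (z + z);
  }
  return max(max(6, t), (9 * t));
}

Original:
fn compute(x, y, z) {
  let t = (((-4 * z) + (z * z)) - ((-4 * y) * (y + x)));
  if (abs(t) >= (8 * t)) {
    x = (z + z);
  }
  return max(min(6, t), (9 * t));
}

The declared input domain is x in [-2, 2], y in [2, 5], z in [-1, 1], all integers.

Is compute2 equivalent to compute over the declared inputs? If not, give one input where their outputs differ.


The rewrite breaks on x=-2, y=2, z=0, where the results are 0 and 6.
compute: t=0, then (abs(t) >= (8 * t)) is true, then x=0, then returns 0
compute2: t=0, then (abs(t) >= (8 * t)) is true, then x=0, then returns 6
verdict: not equivalent; witness: x=-2, y=2, z=0


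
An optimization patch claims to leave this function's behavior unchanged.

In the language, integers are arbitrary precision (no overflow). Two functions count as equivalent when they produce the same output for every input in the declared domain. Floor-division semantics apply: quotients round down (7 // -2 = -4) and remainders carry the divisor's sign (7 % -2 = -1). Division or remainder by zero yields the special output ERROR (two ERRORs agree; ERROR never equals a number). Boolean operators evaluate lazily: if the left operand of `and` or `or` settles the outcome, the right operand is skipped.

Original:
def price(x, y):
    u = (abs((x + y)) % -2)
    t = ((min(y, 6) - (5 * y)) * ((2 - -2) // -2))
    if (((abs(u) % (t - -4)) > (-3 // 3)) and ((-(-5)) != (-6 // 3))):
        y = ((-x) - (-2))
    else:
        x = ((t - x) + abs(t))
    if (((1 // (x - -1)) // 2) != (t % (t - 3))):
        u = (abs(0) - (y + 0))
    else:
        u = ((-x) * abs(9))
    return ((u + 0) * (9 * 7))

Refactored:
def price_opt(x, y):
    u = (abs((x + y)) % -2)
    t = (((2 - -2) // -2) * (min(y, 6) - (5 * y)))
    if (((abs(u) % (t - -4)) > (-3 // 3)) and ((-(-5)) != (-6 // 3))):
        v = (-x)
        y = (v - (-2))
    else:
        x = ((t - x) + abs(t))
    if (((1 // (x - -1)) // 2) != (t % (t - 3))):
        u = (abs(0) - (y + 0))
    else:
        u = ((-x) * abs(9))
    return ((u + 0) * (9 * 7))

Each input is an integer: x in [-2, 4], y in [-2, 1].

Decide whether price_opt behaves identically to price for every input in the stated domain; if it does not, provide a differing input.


Behavior is preserved: although statement counts differ; local variable names differ, the outputs never diverge.
One worked example (x=1, y=-1) — price: u := 0 | t := -8 | (((abs(u) % (t - -4)) > (-3 // 3)) and ((-(-5)) != (-6 // 3))): true | y := 1 | (((1 // (x - -1)) // 2) != (t % (t - 3))): true | u := -1 | result -63; price_opt: u := 0 | t := -8 | (((abs(u) % (t - -4)) > (-3 // 3)) and ((-(-5)) != (-6 // 3))): true | v := -1 | y := 1 | (((1 // (x - -1)) // 2) != (t % (t - 3))): true | u := -1 | result -63; agreement on -63.
Checked all 28 inputs in the declared domain: the outputs agree on every one.
verdict: equivalent


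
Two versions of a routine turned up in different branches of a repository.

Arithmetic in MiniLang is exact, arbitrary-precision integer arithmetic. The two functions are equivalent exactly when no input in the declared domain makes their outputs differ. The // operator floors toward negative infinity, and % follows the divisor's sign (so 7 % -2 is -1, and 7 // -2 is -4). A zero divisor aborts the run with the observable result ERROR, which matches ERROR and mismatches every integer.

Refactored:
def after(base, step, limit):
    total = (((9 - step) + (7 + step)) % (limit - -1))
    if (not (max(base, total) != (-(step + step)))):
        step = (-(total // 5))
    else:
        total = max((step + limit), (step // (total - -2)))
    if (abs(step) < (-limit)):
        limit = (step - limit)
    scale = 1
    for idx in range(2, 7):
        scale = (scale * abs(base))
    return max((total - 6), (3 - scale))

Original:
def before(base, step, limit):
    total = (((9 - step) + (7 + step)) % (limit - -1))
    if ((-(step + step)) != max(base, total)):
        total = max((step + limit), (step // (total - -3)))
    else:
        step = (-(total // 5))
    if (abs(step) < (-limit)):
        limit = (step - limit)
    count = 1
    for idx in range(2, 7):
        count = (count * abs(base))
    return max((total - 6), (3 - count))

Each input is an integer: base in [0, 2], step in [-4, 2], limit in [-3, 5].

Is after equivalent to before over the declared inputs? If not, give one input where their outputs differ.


The rewrite breaks on base=2, step=-4, limit=2, where the results are -7 and -8.
before: total becomes 1; next ((-(step + step)) != max(base, total)) evaluates to true; next total becomes -1; next (abs(step) < (-limit)) evaluates to false; next count becomes 1; next at idx=2:; next count becomes 2; next at idx=3:; next count becomes 4; next at idx=4:; next count becomes 8; next at idx=5:; next count becomes 16; next at idx=6:; next count becomes 32; next final value -7
after: total becomes 1; next (not (max(base, total) != (-(step + step)))) evaluates to false; next total becomes -2; next (abs(step) < (-limit)) evaluates to false; next scale becomes 1; next at idx=2:; next scale becomes 2; next at idx=3:; next scale becomes 4; next at idx=4:; next scale becomes 8; next at idx=5:; next scale becomes 16; next at idx=6:; next scale becomes 32; next final value -8
verdict: not equivalent; witness: base=2, step=-4, limit=2
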